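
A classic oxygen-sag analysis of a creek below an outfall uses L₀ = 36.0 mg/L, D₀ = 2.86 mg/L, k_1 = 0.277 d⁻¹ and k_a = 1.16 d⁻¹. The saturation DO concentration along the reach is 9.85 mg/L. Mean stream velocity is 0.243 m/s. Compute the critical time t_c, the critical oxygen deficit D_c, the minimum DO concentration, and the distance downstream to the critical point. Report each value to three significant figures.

t_c ≈ 1.29 d; D_c ≈ 6.01 mg/L; min DO ≈ 3.84 mg/L; x_c ≈ 27.1 km

t_c = [1/(k_a−k_1)] ln[(k_a/k_1)(1 − D₀(k_a−k_1)/(k_1 L₀))]
= [1/(1.16−0.277)] ln[(1.16/0.277)(1 − 2.86×0.8830/(0.277×36.0))]
= (1/0.8830) ln[4.188 × 0.7468] = 1.133 × ln(3.127) = 1.133 × 1.140 = 1.291 d.
D_c = (k_1/k_a) L₀ e^(−k_1 t_c) = (0.277/1.16) × 36.0 × e^(−0.277×1.291) = 0.2388 × 36.0 × 0.6993 = 6.012 mg/L.
Minimum DO = C_s − D_c = 9.85 − 6.012 = 3.838 mg/L.
x_c = v t_c = 0.243 m/s × 1.291 d × 86400 s/d = 27110 m ≈ 27.1 km.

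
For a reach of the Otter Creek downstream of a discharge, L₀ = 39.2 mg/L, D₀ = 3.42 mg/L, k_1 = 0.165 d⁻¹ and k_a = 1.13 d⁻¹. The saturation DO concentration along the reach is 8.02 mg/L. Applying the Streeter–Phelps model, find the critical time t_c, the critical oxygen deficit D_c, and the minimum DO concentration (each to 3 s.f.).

t_c = [1/(k_a−k_1)] ln[(k_a/k_1)(1 − D₀(k_a−k_1)/(k_1 L₀))]
= [1/(1.13−0.165)] ln[(1.13/0.165)(1 − 3.42×0.9650/(0.165×39.2))]
= (1/0.9650) ln[6.848 × 0.4897] = 1.036 × ln(3.354) = 1.036 × 1.210 = 1.254 d.
D_c = (k_1/k_a) L₀ e^(−k_1 t_c) = (0.165/1.13) × 39.2 × e^(−0.165×1.254) = 0.1460 × 39.2 × 0.8131 = 4.654 mg/L.
Minimum DO = C_s − D_c = 8.02 − 4.654 = 3.366 mg/L.

t_c ≈ 1.25 d; D_c ≈ 4.65 mg/L; min DO ≈ 3.37 mg/L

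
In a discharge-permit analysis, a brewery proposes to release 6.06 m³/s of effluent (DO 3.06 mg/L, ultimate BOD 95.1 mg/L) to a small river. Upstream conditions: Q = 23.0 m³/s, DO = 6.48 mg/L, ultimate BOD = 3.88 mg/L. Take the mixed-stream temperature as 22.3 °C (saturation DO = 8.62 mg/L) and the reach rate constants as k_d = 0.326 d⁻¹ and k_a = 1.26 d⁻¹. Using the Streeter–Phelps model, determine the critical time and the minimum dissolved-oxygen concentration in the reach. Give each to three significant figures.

t_c ≈ 0.975 d; minimum DO ≈ 4.31 mg/L

Mixed DO = (23.0×6.48 + 6.06×3.06)/(23.0+6.06) = 167.6/29.06 = 5.767 mg/L.
Mixed L₀ = (23.0×3.88 + 6.06×95.1)/(29.06) = 665.5/29.06 = 22.90 mg/L.
Initial deficit D₀ = C_s − DO₀ = 8.62 − 5.767 = 2.853 mg/L.
t_c = (1/0.9340) ln[(1.26/0.326)(1 − 2.853×0.9340/(0.326×22.90))] = 1.071 × ln(2.486) = 0.9748 d.
D_c = (0.326/1.26) × 22.90 × e^(−0.326×0.9748) = 0.2587 × 22.90 × 0.7278 = 4.312 mg/L.
Minimum DO = 8.62 − 4.312 = 4.308 mg/L.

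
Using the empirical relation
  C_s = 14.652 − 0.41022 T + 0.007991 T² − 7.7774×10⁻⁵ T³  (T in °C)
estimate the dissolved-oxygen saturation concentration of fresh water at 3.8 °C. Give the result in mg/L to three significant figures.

C_s = 14.652 − 0.41022×3.8 + 0.007991×3.8² − 7.7774×10⁻⁵×3.8³ = 13.20 mg/L.

C_s ≈ 13.2 mg/L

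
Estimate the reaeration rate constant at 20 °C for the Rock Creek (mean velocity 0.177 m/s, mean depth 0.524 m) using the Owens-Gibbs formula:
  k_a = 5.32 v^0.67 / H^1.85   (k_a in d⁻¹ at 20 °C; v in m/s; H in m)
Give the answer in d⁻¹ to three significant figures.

k_a = 5.32 × 0.177^0.67 / 0.524^1.85 = 5.32 × 0.3134 / 0.3025 = 5.512 d⁻¹.

k_a ≈ 5.51 d⁻¹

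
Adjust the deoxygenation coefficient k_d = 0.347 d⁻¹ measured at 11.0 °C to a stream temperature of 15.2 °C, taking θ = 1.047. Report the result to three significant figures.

k_d ≈ 0.421 d⁻¹

k_d(T₂) = k_d(T₁) · θ^(T₂−T₁) = 0.347 × 1.047^(15.2−11.0)
= 0.347 × 1.047^4.20 = 0.347 × 1.213 = 0.4208 d⁻¹.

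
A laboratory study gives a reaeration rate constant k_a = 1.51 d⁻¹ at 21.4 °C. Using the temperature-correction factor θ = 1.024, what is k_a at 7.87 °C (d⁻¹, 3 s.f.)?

k_a ≈ 1.10 d⁻¹

k_a(T₂) = k_a(T₁) · θ^(T₂−T₁) = 1.51 × 1.024^(7.87−21.4)
= 1.51 × 1.024^-13.5 = 1.51 × 0.7255 = 1.096 d⁻¹.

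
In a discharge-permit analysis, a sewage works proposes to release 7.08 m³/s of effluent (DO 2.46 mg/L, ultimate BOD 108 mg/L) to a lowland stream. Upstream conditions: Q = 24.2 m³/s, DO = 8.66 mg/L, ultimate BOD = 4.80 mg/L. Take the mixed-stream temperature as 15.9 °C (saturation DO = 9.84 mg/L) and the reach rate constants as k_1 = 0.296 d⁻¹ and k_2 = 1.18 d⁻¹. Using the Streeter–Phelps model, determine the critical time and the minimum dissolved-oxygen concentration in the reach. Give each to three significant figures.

Mixed DO = (24.2×8.66 + 7.08×2.46)/(24.2+7.08) = 227.0/31.28 = 7.257 mg/L.
Mixed L₀ = (24.2×4.80 + 7.08×108)/(31.28) = 880.8/31.28 = 28.16 mg/L.
Initial deficit D₀ = C_s − DO₀ = 9.84 − 7.257 = 2.583 mg/L.
t_c = (1/0.8840) ln[(1.18/0.296)(1 − 2.583×0.8840/(0.296×28.16))] = 1.131 × ln(2.894) = 1.202 d.
D_c = (0.296/1.18) × 28.16 × e^(−0.296×1.202) = 0.2508 × 28.16 × 0.7006 = 4.949 mg/L.
Minimum DO = 9.84 − 4.949 = 4.891 mg/L.

t_c ≈ 1.20 d; minimum DO ≈ 4.89 mg/L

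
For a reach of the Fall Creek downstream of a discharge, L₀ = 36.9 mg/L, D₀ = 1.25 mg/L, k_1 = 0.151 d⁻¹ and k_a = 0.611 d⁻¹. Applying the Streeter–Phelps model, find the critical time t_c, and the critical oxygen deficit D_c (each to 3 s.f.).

At the critical point dD/dt = 0, so k_1 L₀ e^(−k_1 t) = k_a D. Substituting D(t) from the Streeter–Phelps equation and solving for t gives
t_c = ln[(k_a/k_1)(1 − D₀(k_a−k_1)/(k_1 L₀))] / (k_a−k_1).
Here k_a−k_1 = 0.4600 d⁻¹ and 1 − D₀(k_a−k_1)/(k_1 L₀) = 1 − 1.25×0.4600/(0.151×36.9) = 0.8968, so
t_c = ln(4.046 × 0.8968) / 0.4600 = 1.289 / 0.4600 = 2.802 d.
L(t_c) = L₀ e^(−k_1 t_c) = 36.9 × 0.6550 = 24.17 mg/L, and at the critical point k_a D_c = k_1 L, so D_c = (0.151/0.611) × 24.17 = 5.973 mg/L.

t_c ≈ 2.80 d; D_c ≈ 5.97 mg/L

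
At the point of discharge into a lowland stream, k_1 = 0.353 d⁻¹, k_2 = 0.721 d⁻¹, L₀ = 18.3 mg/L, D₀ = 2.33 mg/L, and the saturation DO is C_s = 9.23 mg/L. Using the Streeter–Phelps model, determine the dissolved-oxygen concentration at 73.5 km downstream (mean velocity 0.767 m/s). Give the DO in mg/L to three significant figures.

Travel time t = x/v = 73.5 km / (0.767 m/s) = 73500 m / 0.767 m/s = 95830 s = 1.109 d.
k_1 L₀/(k_2−k_1) = 0.353×18.3/(0.721−0.353) = 6.460/0.3680 = 17.55 mg/L.
e^(−k_1 t) = e^(−0.353×1.109) = 0.6760; e^(−k_2 t) = e^(−0.721×1.109) = 0.4495.
D = 17.55 × (0.6760 − 0.4495) + 2.33 × 0.4495 = 3.977 + 1.047 = 5.024 mg/L.
DO = C_s − D = 9.23 − 5.024 = 4.206 mg/L.

DO ≈ 4.21 mg/L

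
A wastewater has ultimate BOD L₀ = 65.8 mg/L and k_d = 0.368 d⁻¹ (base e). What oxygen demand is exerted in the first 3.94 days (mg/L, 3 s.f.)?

y_t = L₀(1 − e^(−k_d t)) = 65.8 × (1 − e^(−0.368×3.94))
= 65.8 × (1 − 0.2346) = 65.8 × 0.7654 = 50.36 mg/L.

y ≈ 50.4 mg/L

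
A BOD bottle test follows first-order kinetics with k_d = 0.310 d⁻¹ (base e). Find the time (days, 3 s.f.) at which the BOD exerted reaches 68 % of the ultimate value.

y/L₀ = 1 − e^(−k_d t) = 0.68 ⇒ e^(−k_d t) = 0.320
t = −ln(0.320) / 0.310 = 1.139 / 0.310 = 3.676 d.

t ≈ 3.68 d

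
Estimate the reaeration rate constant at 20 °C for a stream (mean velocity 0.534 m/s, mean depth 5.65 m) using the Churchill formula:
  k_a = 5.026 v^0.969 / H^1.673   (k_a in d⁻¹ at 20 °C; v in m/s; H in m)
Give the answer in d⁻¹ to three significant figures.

k_a = 5.026 × 0.534^0.969 / 5.65^1.673 = 5.026 × 0.5445 / 18.12 = 0.1510 d⁻¹.

k_a ≈ 0.151 d⁻¹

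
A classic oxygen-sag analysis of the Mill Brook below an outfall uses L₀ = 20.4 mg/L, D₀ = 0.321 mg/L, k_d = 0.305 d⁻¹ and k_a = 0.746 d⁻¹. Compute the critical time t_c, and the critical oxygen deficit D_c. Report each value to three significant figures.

At the critical point dD/dt = 0, so k_d L₀ e^(−k_d t) = k_a D. Substituting D(t) from the Streeter–Phelps equation and solving for t gives
t_c = ln[(k_a/k_d)(1 − D₀(k_a−k_d)/(k_d L₀))] / (k_a−k_d).
Here k_a−k_d = 0.4410 d⁻¹ and 1 − D₀(k_a−k_d)/(k_d L₀) = 1 − 0.321×0.4410/(0.305×20.4) = 0.9772, so
t_c = ln(2.446 × 0.9772) / 0.4410 = 0.8714 / 0.4410 = 1.976 d.
L(t_c) = L₀ e^(−k_d t_c) = 20.4 × 0.5473 = 11.17 mg/L, and at the critical point k_a D_c = k_d L, so D_c = (0.305/0.746) × 11.17 = 4.565 mg/L.

t_c ≈ 1.98 d; D_c ≈ 4.57 mg/L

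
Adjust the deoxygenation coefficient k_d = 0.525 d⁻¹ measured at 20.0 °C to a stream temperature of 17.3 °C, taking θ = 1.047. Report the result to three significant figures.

k_d(T₂) = k_d(T₁) · θ^(T₂−T₁) = 0.525 × 1.047^(17.3−20.0)
= 0.525 × 1.047^-2.70 = 0.525 × 0.8834 = 0.4638 d⁻¹.

k_d ≈ 0.464 d⁻¹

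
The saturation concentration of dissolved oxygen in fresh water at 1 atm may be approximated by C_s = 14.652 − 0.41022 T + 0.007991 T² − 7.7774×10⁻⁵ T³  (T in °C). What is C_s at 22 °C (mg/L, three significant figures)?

C_s ≈ 8.67 mg/L

C_s = 14.652 − 0.41022×22 + 0.007991×22² − 7.7774×10⁻⁵×22³ = 8.667 mg/L.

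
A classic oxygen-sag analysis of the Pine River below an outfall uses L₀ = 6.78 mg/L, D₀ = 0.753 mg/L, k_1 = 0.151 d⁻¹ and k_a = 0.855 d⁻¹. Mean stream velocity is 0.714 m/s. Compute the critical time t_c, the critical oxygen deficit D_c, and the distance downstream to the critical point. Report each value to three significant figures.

t_c ≈ 1.43 d; D_c ≈ 0.965 mg/L; x_c ≈ 88.0 km

With k_a/k_1 = 5.662 and 1 − D₀(k_a−k_1)/(k_1 L₀) = 0.4822,
t_c = ln(5.662 × 0.4822) / (0.855 − 0.151) = ln(2.730) / 0.7040 = 1.004/0.7040 = 1.427 d.
L(t_c) = L₀ e^(−k_1 t_c) = 6.78 × 0.8062 = 5.466 mg/L, and at the critical point k_a D_c = k_1 L, so D_c = (0.151/0.855) × 5.466 = 0.9653 mg/L.
x_c = v t_c = 0.714 m/s × 1.427 d × 86400 s/d = 88020 m ≈ 88.0 km.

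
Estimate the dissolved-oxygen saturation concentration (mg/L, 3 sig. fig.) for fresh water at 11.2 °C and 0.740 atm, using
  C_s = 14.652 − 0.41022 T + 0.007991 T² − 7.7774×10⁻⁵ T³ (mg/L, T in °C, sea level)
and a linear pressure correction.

C_s ≈ 8.10 mg/L

At sea level: C_s = 14.652 − 0.41022×11.2 + 0.007991×11.2² − 7.7774×10⁻⁵×11.2³ = 10.95 mg/L.
Pressure correction: C_s' = 10.95 × 0.740 = 8.103 mg/L.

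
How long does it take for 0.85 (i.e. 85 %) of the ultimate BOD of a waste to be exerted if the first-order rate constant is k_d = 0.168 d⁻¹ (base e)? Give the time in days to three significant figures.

y/L₀ = 1 − e^(−k_d t) = 0.85 ⇒ e^(−k_d t) = 0.150
t = −ln(0.150) / 0.168 = 1.897 / 0.168 = 11.29 d.

t ≈ 11.3 d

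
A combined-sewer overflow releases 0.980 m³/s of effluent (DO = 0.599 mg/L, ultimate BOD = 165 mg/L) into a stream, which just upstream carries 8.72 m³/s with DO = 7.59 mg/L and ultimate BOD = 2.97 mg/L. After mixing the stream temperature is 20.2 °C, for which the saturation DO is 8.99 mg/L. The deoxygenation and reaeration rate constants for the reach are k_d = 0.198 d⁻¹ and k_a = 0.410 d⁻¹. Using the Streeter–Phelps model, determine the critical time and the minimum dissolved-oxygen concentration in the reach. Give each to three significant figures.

Mixed DO = (8.72×7.59 + 0.980×0.599)/(8.72+0.980) = 66.77/9.700 = 6.884 mg/L.
Mixed L₀ = (8.72×2.97 + 0.980×165)/(9.700) = 187.6/9.700 = 19.34 mg/L.
Initial deficit D₀ = C_s − DO₀ = 8.99 − 6.884 = 2.106 mg/L.
t_c = (1/0.2120) ln[(0.410/0.198)(1 − 2.106×0.2120/(0.198×19.34))] = 4.717 × ln(1.829) = 2.849 d.
D_c = (0.198/0.410) × 19.34 × e^(−0.198×2.849) = 0.4829 × 19.34 × 0.5689 = 5.314 mg/L.
Minimum DO = 8.99 − 5.314 = 3.676 mg/L.

t_c ≈ 2.85 d; minimum DO ≈ 3.68 mg/L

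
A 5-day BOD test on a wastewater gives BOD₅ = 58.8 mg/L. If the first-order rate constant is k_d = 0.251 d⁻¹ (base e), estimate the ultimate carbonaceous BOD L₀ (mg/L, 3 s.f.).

BOD₅ = L₀(1 − e^(−5k_d)) ⇒ L₀ = BOD₅ / (1 − e^(−5×0.251))
= 58.8 / (1 − 0.2851) = 58.8 / 0.7149 = 82.25 mg/L.

L₀ ≈ 82.2 mg/L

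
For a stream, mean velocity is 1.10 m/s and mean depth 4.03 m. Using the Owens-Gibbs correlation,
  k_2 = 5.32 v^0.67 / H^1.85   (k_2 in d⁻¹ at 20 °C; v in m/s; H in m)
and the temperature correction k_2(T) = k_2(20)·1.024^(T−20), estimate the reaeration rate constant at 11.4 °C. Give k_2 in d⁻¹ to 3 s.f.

k_2 ≈ 0.351 d⁻¹

k_2(20) = 5.32 × 1.10^0.67 / 4.03^1.85 = 5.32 × 1.066 / 13.18 = 0.4304 d⁻¹.
k_2(11.4) = 0.4304 × 1.024^(11.4−20) = 0.4304 × 0.8155 = 0.3510 d⁻¹.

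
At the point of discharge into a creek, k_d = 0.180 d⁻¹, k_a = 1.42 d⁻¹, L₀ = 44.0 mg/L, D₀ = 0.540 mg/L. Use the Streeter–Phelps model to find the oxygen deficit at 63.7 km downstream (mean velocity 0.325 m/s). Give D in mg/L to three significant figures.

D ≈ 4.01 mg/L

Travel time t = x/v = 63.7 km / (0.325 m/s) = 63700 m / 0.325 m/s = 196000 s = 2.269 d.
k_d L₀/(k_a−k_d) = 0.180×44.0/(1.42−0.180) = 7.920/1.240 = 6.387 mg/L.
e^(−k_d t) = e^(−0.180×2.269) = 0.6648; e^(−k_a t) = e^(−1.42×2.269) = 0.03990.
D = 6.387 × (0.6648 − 0.03990) + 0.540 × 0.03990 = 3.991 + 0.02155 = 4.013 mg/L.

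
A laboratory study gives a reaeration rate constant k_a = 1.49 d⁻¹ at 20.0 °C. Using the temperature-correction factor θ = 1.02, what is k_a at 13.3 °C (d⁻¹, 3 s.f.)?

k_a(T₂) = k_a(T₁) · θ^(T₂−T₁) = 1.49 × 1.02^(13.3−20.0)
= 1.49 × 1.02^-6.70 = 1.49 × 0.8757 = 1.305 d⁻¹.

k_a ≈ 1.30 d⁻¹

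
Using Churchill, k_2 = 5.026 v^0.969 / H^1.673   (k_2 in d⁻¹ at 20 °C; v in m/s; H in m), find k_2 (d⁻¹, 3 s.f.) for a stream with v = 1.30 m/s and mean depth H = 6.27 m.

k_2 = 5.026 × 1.30^0.969 / 6.27^1.673 = 5.026 × 1.289 / 21.57 = 0.3005 d⁻¹.

k_2 ≈ 0.300 d⁻¹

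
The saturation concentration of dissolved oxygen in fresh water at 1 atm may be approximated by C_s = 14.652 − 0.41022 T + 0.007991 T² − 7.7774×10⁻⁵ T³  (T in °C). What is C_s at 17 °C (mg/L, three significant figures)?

C_s ≈ 9.61 mg/L

C_s = 14.652 − 0.41022×17 + 0.007991×17² − 7.7774×10⁻⁵×17³ = 9.606 mg/L.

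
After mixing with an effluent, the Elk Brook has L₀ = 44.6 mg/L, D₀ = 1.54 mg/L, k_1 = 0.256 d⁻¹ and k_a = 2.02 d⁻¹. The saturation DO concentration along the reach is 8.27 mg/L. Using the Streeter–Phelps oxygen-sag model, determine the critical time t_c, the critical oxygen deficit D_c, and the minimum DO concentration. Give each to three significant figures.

With k_a/k_1 = 7.891 and 1 − D₀(k_a−k_1)/(k_1 L₀) = 0.7621,
t_c = ln(7.891 × 0.7621) / (2.02 − 0.256) = ln(6.013) / 1.764 = 1.794/1.764 = 1.017 d.
L(t_c) = L₀ e^(−k_1 t_c) = 44.6 × 0.7708 = 34.38 mg/L, and at the critical point k_a D_c = k_1 L, so D_c = (0.256/2.02) × 34.38 = 4.357 mg/L.
Minimum DO = C_s − D_c = 8.27 − 4.357 = 3.913 mg/L.

t_c ≈ 1.02 d; D_c ≈ 4.36 mg/L; min DO ≈ 3.91 mg/L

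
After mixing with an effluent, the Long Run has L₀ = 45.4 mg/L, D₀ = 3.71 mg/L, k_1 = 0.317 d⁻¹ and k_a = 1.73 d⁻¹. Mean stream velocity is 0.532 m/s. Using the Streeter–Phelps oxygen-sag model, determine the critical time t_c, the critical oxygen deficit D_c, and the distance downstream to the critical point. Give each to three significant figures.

t_c ≈ 0.880 d; D_c ≈ 6.29 mg/L; x_c ≈ 40.5 km

t_c = [1/(k_a−k_1)] ln[(k_a/k_1)(1 − D₀(k_a−k_1)/(k_1 L₀))]
= [1/(1.73−0.317)] ln[(1.73/0.317)(1 − 3.71×1.413/(0.317×45.4))]
= (1/1.413) ln[5.457 × 0.6357] = 0.7077 × ln(3.470) = 0.7077 × 1.244 = 0.8804 d.
L(t_c) = L₀ e^(−k_1 t_c) = 45.4 × 0.7565 = 34.34 mg/L, and at the critical point k_a D_c = k_1 L, so D_c = (0.317/1.73) × 34.34 = 6.293 mg/L.
x_c = v t_c = 0.532 m/s × 0.8804 d × 86400 s/d = 40470 m ≈ 40.5 km.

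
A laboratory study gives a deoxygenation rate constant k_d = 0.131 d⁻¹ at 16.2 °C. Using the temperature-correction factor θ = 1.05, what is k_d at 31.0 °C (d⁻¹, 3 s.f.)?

k_d(T₂) = k_d(T₁) · θ^(T₂−T₁) = 0.131 × 1.05^(31.0−16.2)
= 0.131 × 1.05^14.8 = 0.131 × 2.059 = 0.2697 d⁻¹.

k_d ≈ 0.270 d⁻¹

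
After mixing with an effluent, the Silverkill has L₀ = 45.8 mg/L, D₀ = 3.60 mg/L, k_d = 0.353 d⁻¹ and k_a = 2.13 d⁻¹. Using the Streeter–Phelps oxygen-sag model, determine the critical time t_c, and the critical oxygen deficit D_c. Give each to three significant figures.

t_c ≈ 0.728 d; D_c ≈ 5.87 mg/L

At the critical point dD/dt = 0, so k_d L₀ e^(−k_d t) = k_a D. Substituting D(t) from the Streeter–Phelps equation and solving for t gives
t_c = ln[(k_a/k_d)(1 − D₀(k_a−k_d)/(k_d L₀))] / (k_a−k_d).
Here k_a−k_d = 1.777 d⁻¹ and 1 − D₀(k_a−k_d)/(k_d L₀) = 1 − 3.60×1.777/(0.353×45.8) = 0.6043, so
t_c = ln(6.034 × 0.6043) / 1.777 = 1.294 / 1.777 = 0.7281 d.
L(t_c) = L₀ e^(−k_d t_c) = 45.8 × 0.7734 = 35.42 mg/L, and at the critical point k_a D_c = k_d L, so D_c = (0.353/2.13) × 35.42 = 5.870 mg/L.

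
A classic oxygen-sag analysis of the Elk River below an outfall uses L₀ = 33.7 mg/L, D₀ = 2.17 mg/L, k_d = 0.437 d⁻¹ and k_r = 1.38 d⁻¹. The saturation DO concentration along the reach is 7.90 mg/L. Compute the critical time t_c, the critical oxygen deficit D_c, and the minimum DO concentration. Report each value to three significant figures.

t_c ≈ 1.06 d; D_c ≈ 6.71 mg/L; min DO ≈ 1.19 mg/L

At the critical point dD/dt = 0, so k_d L₀ e^(−k_d t) = k_r D. Substituting D(t) from the Streeter–Phelps equation and solving for t gives
t_c = ln[(k_r/k_d)(1 − D₀(k_r−k_d)/(k_d L₀))] / (k_r−k_d).
Here k_r−k_d = 0.9430 d⁻¹ and 1 − D₀(k_r−k_d)/(k_d L₀) = 1 − 2.17×0.9430/(0.437×33.7) = 0.8610, so
t_c = ln(3.158 × 0.8610) / 0.9430 = 1.000 / 0.9430 = 1.061 d.
L(t_c) = L₀ e^(−k_d t_c) = 33.7 × 0.6290 = 21.20 mg/L, and at the critical point k_r D_c = k_d L, so D_c = (0.437/1.38) × 21.20 = 6.713 mg/L.
Minimum DO = C_s − D_c = 7.90 − 6.713 = 1.187 mg/L.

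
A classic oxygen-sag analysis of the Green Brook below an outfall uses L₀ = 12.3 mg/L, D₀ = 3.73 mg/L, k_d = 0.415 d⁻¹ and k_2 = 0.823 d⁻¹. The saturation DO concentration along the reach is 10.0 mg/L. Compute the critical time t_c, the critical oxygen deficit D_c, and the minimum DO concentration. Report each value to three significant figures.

t_c ≈ 0.810 d; D_c ≈ 4.43 mg/L; min DO ≈ 5.57 mg/L

With k_2/k_d = 1.983 and 1 − D₀(k_2−k_d)/(k_d L₀) = 0.7019,
t_c = ln(1.983 × 0.7019) / (0.823 − 0.415) = ln(1.392) / 0.4080 = 0.3307/0.4080 = 0.8104 d.
L(t_c) = L₀ e^(−k_d t_c) = 12.3 × 0.7144 = 8.787 mg/L, and at the critical point k_2 D_c = k_d L, so D_c = (0.415/0.823) × 8.787 = 4.431 mg/L.
Minimum DO = C_s − D_c = 10.0 − 4.431 = 5.569 mg/L.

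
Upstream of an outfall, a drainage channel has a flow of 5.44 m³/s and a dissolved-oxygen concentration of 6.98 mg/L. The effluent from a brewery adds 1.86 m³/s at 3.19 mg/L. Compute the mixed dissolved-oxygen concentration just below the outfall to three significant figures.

6.01 mg/L

Flow-weighted mixing: C = (Q_r C_r + Q_w C_w)/(Q_r + Q_w)
= (5.44×6.98 + 1.86×3.19)/(5.44 + 1.86) = 43.90/7.300 = 6.014 mg/L.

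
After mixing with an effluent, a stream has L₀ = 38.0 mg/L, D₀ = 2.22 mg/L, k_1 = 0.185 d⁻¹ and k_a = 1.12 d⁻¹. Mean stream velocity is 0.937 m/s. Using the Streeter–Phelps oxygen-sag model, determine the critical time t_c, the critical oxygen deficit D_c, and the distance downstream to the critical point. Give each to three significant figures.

t_c ≈ 1.55 d; D_c ≈ 4.71 mg/L; x_c ≈ 126 km

With k_a/k_1 = 6.054 and 1 − D₀(k_a−k_1)/(k_1 L₀) = 0.7047,
t_c = ln(6.054 × 0.7047) / (1.12 − 0.185) = ln(4.267) / 0.9350 = 1.451/0.9350 = 1.552 d.
L(t_c) = L₀ e^(−k_1 t_c) = 38.0 × 0.7505 = 28.52 mg/L, and at the critical point k_a D_c = k_1 L, so D_c = (0.185/1.12) × 28.52 = 4.711 mg/L.
x_c = v t_c = 0.937 m/s × 1.552 d × 86400 s/d = 125600 m ≈ 126 km.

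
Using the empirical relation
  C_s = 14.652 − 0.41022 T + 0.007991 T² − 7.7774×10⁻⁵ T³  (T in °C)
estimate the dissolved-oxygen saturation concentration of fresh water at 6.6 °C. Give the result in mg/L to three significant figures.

C_s = 14.652 − 0.41022×6.6 + 0.007991×6.6² − 7.7774×10⁻⁵×6.6³ = 12.27 mg/L.

C_s ≈ 12.3 mg/L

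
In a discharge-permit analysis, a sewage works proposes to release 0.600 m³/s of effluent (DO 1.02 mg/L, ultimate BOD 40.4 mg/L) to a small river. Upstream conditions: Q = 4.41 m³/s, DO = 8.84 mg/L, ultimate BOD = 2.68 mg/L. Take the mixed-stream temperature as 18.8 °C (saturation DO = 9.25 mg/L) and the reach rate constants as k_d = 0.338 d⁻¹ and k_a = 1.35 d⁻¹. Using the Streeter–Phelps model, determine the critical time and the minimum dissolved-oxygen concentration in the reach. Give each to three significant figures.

t_c ≈ 0.557 d; minimum DO ≈ 7.76 mg/L

Mixed DO = (4.41×8.84 + 0.600×1.02)/(4.41+0.600) = 39.60/5.010 = 7.903 mg/L.
Mixed L₀ = (4.41×2.68 + 0.600×40.4)/(5.010) = 36.06/5.010 = 7.197 mg/L.
Initial deficit D₀ = C_s − DO₀ = 9.25 − 7.903 = 1.347 mg/L.
t_c = (1/1.012) ln[(1.35/0.338)(1 − 1.347×1.012/(0.338×7.197))] = 0.9881 × ln(1.757) = 0.5568 d.
D_c = (0.338/1.35) × 7.197 × e^(−0.338×0.5568) = 0.2504 × 7.197 × 0.8284 = 1.493 mg/L.
Minimum DO = 9.25 − 1.493 = 7.757 mg/L.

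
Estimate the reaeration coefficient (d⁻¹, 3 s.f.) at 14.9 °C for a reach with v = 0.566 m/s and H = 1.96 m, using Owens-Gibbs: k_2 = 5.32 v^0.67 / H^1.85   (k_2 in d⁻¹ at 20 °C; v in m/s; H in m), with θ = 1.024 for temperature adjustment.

k_2 ≈ 0.927 d⁻¹

k_2(20) = 5.32 × 0.566^0.67 / 1.96^1.85 = 5.32 × 0.6829 / 3.473 = 1.046 d⁻¹.
k_2(14.9) = 1.046 × 1.024^(14.9−20) = 1.046 × 0.8861 = 0.9270 d⁻¹.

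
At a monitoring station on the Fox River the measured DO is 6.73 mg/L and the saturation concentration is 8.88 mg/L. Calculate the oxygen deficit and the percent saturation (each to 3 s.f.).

D ≈ 2.15 mg/L; 75.8 % saturation

D = C_s − C = 8.88 − 6.73 = 2.15 mg/L.
% saturation = 6.73/8.88 × 100 = 75.8 %.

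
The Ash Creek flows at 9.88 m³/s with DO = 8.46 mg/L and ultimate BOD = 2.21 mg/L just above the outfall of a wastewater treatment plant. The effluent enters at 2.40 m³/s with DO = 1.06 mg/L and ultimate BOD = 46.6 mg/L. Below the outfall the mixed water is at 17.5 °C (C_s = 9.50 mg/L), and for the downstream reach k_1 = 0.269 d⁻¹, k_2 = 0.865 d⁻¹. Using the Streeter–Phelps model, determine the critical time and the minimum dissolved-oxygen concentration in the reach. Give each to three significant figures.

t_c ≈ 0.776 d; minimum DO ≈ 6.75 mg/L

Mixed DO = (9.88×8.46 + 2.40×1.06)/(9.88+2.40) = 86.13/12.28 = 7.014 mg/L.
Mixed L₀ = (9.88×2.21 + 2.40×46.6)/(12.28) = 133.7/12.28 = 10.89 mg/L.
Initial deficit D₀ = C_s − DO₀ = 9.50 − 7.014 = 2.486 mg/L.
t_c = (1/0.5960) ln[(0.865/0.269)(1 − 2.486×0.5960/(0.269×10.89))] = 1.678 × ln(1.588) = 0.7764 d.
D_c = (0.269/0.865) × 10.89 × e^(−0.269×0.7764) = 0.3110 × 10.89 × 0.8115 = 2.747 mg/L.
Minimum DO = 9.50 − 2.747 = 6.753 mg/L.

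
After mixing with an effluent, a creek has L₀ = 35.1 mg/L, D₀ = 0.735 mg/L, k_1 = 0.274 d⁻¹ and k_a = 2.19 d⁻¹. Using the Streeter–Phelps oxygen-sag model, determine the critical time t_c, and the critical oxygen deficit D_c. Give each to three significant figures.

At the critical point dD/dt = 0, so k_1 L₀ e^(−k_1 t) = k_a D. Substituting D(t) from the Streeter–Phelps equation and solving for t gives
t_c = ln[(k_a/k_1)(1 − D₀(k_a−k_1)/(k_1 L₀))] / (k_a−k_1).
Here k_a−k_1 = 1.916 d⁻¹ and 1 − D₀(k_a−k_1)/(k_1 L₀) = 1 − 0.735×1.916/(0.274×35.1) = 0.8536, so
t_c = ln(7.993 × 0.8536) / 1.916 = 1.920 / 1.916 = 1.002 d.
D_c = (k_1/k_a) L₀ e^(−k_1 t_c) = (0.274/2.19) × 35.1 × e^(−0.274×1.002) = 0.1251 × 35.1 × 0.7599 = 3.337 mg/L.

t_c ≈ 1.00 d; D_c ≈ 3.34 mg/L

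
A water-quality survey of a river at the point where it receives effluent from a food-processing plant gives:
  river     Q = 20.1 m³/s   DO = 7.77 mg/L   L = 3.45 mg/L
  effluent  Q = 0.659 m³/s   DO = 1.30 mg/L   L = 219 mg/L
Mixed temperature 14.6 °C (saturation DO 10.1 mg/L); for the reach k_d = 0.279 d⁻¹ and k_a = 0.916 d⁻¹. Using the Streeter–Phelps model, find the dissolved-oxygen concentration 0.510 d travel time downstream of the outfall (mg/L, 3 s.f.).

DO ≈ 7.43 mg/L

Mixed DO = (20.1×7.77 + 0.659×1.30)/(20.1+0.659) = 157.0/20.76 = 7.565 mg/L.
Mixed L₀ = (20.1×3.45 + 0.659×219)/(20.76) = 213.7/20.76 = 10.29 mg/L.
Initial deficit D₀ = C_s − DO₀ = 10.1 − 7.565 = 2.535 mg/L.
D(0.510) = [0.279×10.29/(0.916−0.279)](e^(−0.279×0.510) − e^(−0.916×0.510)) + 2.535 e^(−0.916×0.510)
= 4.508 × (0.8674 − 0.6268) + 2.535 × 0.6268 = 2.674 mg/L.
DO = 10.1 − 2.674 = 7.426 mg/L.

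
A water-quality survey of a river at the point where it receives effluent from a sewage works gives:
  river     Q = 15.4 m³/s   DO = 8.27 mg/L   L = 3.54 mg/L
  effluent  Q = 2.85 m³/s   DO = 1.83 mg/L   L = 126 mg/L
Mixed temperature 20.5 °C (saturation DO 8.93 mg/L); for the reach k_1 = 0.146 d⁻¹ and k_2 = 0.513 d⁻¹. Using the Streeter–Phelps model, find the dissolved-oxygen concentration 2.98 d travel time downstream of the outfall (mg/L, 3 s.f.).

DO ≈ 4.69 mg/L

Mixed DO = (15.4×8.27 + 2.85×1.83)/(15.4+2.85) = 132.6/18.25 = 7.264 mg/L.
Mixed L₀ = (15.4×3.54 + 2.85×126)/(18.25) = 413.6/18.25 = 22.66 mg/L.
Initial deficit D₀ = C_s − DO₀ = 8.93 − 7.264 = 1.666 mg/L.
D(2.98) = [0.146×22.66/(0.513−0.146)](e^(−0.146×2.98) − e^(−0.513×2.98)) + 1.666 e^(−0.513×2.98)
= 9.016 × (0.6472 − 0.2168) + 1.666 × 0.2168 = 4.242 mg/L.
DO = 8.93 − 4.242 = 4.688 mg/L.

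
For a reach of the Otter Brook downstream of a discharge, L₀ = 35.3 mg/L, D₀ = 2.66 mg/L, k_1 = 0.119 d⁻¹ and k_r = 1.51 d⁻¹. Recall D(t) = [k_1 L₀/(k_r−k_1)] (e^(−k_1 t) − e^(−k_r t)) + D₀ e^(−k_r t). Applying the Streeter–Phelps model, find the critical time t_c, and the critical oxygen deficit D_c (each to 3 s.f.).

t_c ≈ 0.297 d; D_c ≈ 2.69 mg/L

t_c = [1/(k_r−k_1)] ln[(k_r/k_1)(1 − D₀(k_r−k_1)/(k_1 L₀))]
= [1/(1.51−0.119)] ln[(1.51/0.119)(1 − 2.66×1.391/(0.119×35.3))]
= (1/1.391) ln[12.69 × 0.1192] = 0.7189 × ln(1.512) = 0.7189 × 0.4136 = 0.2974 d.
L(t_c) = L₀ e^(−k_1 t_c) = 35.3 × 0.9652 = 34.07 mg/L, and at the critical point k_r D_c = k_1 L, so D_c = (0.119/1.51) × 34.07 = 2.685 mg/L.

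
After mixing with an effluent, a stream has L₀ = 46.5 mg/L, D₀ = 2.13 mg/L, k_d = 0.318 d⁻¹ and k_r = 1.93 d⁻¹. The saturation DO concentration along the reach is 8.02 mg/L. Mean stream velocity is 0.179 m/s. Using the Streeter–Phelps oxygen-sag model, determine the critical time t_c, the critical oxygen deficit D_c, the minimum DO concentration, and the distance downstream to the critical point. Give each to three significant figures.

t_c = [1/(k_r−k_d)] ln[(k_r/k_d)(1 − D₀(k_r−k_d)/(k_d L₀))]
= [1/(1.93−0.318)] ln[(1.93/0.318)(1 − 2.13×1.612/(0.318×46.5))]
= (1/1.612) ln[6.069 × 0.7678] = 0.6203 × ln(4.660) = 0.6203 × 1.539 = 0.9547 d.
L(t_c) = L₀ e^(−k_d t_c) = 46.5 × 0.7382 = 34.32 mg/L, and at the critical point k_r D_c = k_d L, so D_c = (0.318/1.93) × 34.32 = 5.656 mg/L.
Minimum DO = C_s − D_c = 8.02 − 5.656 = 2.364 mg/L.
x_c = v t_c = 0.179 m/s × 0.9547 d × 86400 s/d = 14770 m ≈ 14.8 km.

t_c ≈ 0.955 d; D_c ≈ 5.66 mg/L; min DO ≈ 2.36 mg/L; x_c ≈ 14.8 km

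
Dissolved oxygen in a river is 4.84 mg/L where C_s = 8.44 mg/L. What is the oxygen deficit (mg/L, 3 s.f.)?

D ≈ 3.60 mg/L

D = C_s − C = 8.44 − 4.84 = 3.60 mg/L.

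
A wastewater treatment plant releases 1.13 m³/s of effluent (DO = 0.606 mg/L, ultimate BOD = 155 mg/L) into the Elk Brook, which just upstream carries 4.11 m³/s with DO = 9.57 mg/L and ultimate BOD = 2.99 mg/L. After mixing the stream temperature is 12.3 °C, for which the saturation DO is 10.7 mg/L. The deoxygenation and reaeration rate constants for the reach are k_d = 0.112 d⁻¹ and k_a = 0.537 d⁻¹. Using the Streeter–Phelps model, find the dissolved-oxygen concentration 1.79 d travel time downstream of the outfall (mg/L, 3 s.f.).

DO ≈ 5.42 mg/L

Mixed DO = (4.11×9.57 + 1.13×0.606)/(4.11+1.13) = 40.02/5.240 = 7.637 mg/L.
Mixed L₀ = (4.11×2.99 + 1.13×155)/(5.240) = 187.4/5.240 = 35.77 mg/L.
Initial deficit D₀ = C_s − DO₀ = 10.7 − 7.637 = 3.063 mg/L.
D(1.79) = [0.112×35.77/(0.537−0.112)](e^(−0.112×1.79) − e^(−0.537×1.79)) + 3.063 e^(−0.537×1.79)
= 9.427 × (0.8183 − 0.3824) + 3.063 × 0.3824 = 5.281 mg/L.
DO = 10.7 − 5.281 = 5.419 mg/L.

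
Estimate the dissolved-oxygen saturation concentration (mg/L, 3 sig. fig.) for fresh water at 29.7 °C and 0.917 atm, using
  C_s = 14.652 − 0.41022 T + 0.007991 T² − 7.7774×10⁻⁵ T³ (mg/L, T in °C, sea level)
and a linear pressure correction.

At sea level: C_s = 14.652 − 0.41022×29.7 + 0.007991×29.7² − 7.7774×10⁻⁵×29.7³ = 7.480 mg/L.
Pressure correction: C_s' = 7.480 × 0.917 = 6.859 mg/L.

C_s ≈ 6.86 mg/L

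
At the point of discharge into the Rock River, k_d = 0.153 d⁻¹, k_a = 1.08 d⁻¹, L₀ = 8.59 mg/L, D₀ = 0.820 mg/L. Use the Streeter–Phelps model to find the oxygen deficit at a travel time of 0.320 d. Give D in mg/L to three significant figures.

k_d L₀/(k_a−k_d) = 0.153×8.59/(1.08−0.153) = 1.314/0.9270 = 1.418 mg/L.
e^(−k_d t) = e^(−0.153×0.3200) = 0.9522; e^(−k_a t) = e^(−1.08×0.3200) = 0.7078.
D = 1.418 × (0.9522 − 0.7078) + 0.820 × 0.7078 = 0.3465 + 0.5804 = 0.9269 mg/L.

D ≈ 0.927 mg/L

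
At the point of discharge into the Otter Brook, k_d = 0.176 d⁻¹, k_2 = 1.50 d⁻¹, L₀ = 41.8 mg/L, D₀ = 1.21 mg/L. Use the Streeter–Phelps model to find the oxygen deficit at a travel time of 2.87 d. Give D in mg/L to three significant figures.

D ≈ 3.29 mg/L

k_d L₀/(k_2−k_d) = 0.176×41.8/(1.50−0.176) = 7.357/1.324 = 5.556 mg/L.
e^(−k_d t) = e^(−0.176×2.870) = 0.6034; e^(−k_2 t) = e^(−1.50×2.870) = 0.01350.
D = 5.556 × (0.6034 − 0.01350) + 1.21 × 0.01350 = 3.278 + 0.01634 = 3.294 mg/L.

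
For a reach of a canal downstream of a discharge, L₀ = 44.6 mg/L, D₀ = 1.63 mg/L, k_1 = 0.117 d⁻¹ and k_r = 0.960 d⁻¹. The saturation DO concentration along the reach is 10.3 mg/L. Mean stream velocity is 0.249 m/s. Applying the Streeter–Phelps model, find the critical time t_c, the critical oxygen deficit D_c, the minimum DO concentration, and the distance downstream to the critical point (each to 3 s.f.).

t_c ≈ 2.13 d; D_c ≈ 4.23 mg/L; min DO ≈ 6.07 mg/L; x_c ≈ 45.9 km

t_c = [1/(k_r−k_1)] ln[(k_r/k_1)(1 − D₀(k_r−k_1)/(k_1 L₀))]
= [1/(0.960−0.117)] ln[(0.960/0.117)(1 − 1.63×0.8430/(0.117×44.6))]
= (1/0.8430) ln[8.205 × 0.7367] = 1.186 × ln(6.045) = 1.186 × 1.799 = 2.134 d.
D_c = (k_1/k_r) L₀ e^(−k_1 t_c) = (0.117/0.960) × 44.6 × e^(−0.117×2.134) = 0.1219 × 44.6 × 0.7790 = 4.235 mg/L.
Minimum DO = C_s − D_c = 10.3 − 4.235 = 6.065 mg/L.
x_c = v t_c = 0.249 m/s × 2.134 d × 86400 s/d = 45910 m ≈ 45.9 km.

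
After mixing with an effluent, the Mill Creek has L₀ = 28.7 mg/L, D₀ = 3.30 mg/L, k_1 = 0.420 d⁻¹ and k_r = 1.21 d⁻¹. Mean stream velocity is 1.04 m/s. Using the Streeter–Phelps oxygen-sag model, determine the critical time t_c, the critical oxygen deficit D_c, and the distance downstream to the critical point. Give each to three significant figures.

t_c ≈ 1.03 d; D_c ≈ 6.46 mg/L; x_c ≈ 92.6 km

At the critical point dD/dt = 0, so k_1 L₀ e^(−k_1 t) = k_r D. Substituting D(t) from the Streeter–Phelps equation and solving for t gives
t_c = ln[(k_r/k_1)(1 − D₀(k_r−k_1)/(k_1 L₀))] / (k_r−k_1).
Here k_r−k_1 = 0.7900 d⁻¹ and 1 − D₀(k_r−k_1)/(k_1 L₀) = 1 − 3.30×0.7900/(0.420×28.7) = 0.7837, so
t_c = ln(2.881 × 0.7837) / 0.7900 = 0.8144 / 0.7900 = 1.031 d.
D_c = (k_1/k_r) L₀ e^(−k_1 t_c) = (0.420/1.21) × 28.7 × e^(−0.420×1.031) = 0.3471 × 28.7 × 0.6486 = 6.461 mg/L.
x_c = v t_c = 1.04 m/s × 1.031 d × 86400 s/d = 92630 m ≈ 92.6 km.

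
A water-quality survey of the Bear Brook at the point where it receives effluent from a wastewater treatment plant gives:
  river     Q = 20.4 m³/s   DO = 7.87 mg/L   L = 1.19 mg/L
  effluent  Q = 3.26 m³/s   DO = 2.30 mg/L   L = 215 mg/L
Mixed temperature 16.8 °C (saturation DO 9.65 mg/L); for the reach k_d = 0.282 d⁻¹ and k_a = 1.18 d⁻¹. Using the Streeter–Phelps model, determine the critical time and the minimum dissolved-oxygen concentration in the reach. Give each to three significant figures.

t_c ≈ 1.25 d; minimum DO ≈ 4.50 mg/L

Mixed DO = (20.4×7.87 + 3.26×2.30)/(20.4+3.26) = 168.0/23.66 = 7.103 mg/L.
Mixed L₀ = (20.4×1.19 + 3.26×215)/(23.66) = 725.2/23.66 = 30.65 mg/L.
Initial deficit D₀ = C_s − DO₀ = 9.65 − 7.103 = 2.547 mg/L.
t_c = (1/0.8980) ln[(1.18/0.282)(1 − 2.547×0.8980/(0.282×30.65))] = 1.114 × ln(3.077) = 1.252 d.
D_c = (0.282/1.18) × 30.65 × e^(−0.282×1.252) = 0.2390 × 30.65 × 0.7026 = 5.147 mg/L.
Minimum DO = 9.65 − 5.147 = 4.503 mg/L.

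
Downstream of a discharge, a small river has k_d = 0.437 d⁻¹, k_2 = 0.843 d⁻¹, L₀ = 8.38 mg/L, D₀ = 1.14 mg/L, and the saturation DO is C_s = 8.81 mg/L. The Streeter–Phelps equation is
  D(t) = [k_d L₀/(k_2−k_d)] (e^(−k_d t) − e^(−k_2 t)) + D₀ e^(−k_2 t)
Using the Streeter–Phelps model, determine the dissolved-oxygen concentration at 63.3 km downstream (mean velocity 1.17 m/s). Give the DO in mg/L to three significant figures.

DO ≈ 6.60 mg/L

Travel time t = x/v = 63.3 km / (1.17 m/s) = 63300 m / 1.17 m/s = 54100 s = 0.6262 d.
k_d L₀/(k_2−k_d) = 0.437×8.38/(0.843−0.437) = 3.662/0.4060 = 9.020 mg/L.
e^(−k_d t) = e^(−0.437×0.6262) = 0.7606; e^(−k_2 t) = e^(−0.843×0.6262) = 0.5899.
D = 9.020 × (0.7606 − 0.5899) + 1.14 × 0.5899 = 1.540 + 0.6724 = 2.213 mg/L.
DO = C_s − D = 8.81 − 2.213 = 6.597 mg/L.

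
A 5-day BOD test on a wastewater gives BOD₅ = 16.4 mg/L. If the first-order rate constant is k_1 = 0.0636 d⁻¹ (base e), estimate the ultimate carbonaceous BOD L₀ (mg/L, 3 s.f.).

BOD₅ = L₀(1 − e^(−5k_1)) ⇒ L₀ = BOD₅ / (1 − e^(−5×0.0636))
= 16.4 / (1 − 0.7276) = 16.4 / 0.2724 = 60.21 mg/L.

L₀ ≈ 60.2 mg/L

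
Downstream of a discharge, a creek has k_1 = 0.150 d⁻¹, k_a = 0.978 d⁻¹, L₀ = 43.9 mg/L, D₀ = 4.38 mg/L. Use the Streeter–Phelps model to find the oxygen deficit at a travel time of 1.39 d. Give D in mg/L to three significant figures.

k_1 L₀/(k_a−k_1) = 0.150×43.9/(0.978−0.150) = 6.585/0.8280 = 7.953 mg/L.
e^(−k_1 t) = e^(−0.150×1.390) = 0.8118; e^(−k_a t) = e^(−0.978×1.390) = 0.2568.
D = 7.953 × (0.8118 − 0.2568) + 4.38 × 0.2568 = 4.414 + 1.125 = 5.539 mg/L.

D ≈ 5.54 mg/L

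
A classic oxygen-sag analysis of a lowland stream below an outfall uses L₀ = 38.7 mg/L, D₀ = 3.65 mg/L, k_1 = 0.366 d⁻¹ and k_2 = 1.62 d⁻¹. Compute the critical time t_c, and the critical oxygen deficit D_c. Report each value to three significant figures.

t_c = [1/(k_2−k_1)] ln[(k_2/k_1)(1 − D₀(k_2−k_1)/(k_1 L₀))]
= [1/(1.62−0.366)] ln[(1.62/0.366)(1 − 3.65×1.254/(0.366×38.7))]
= (1/1.254) ln[4.426 × 0.6769] = 0.7974 × ln(2.996) = 0.7974 × 1.097 = 0.8750 d.
D_c = (k_1/k_2) L₀ e^(−k_1 t_c) = (0.366/1.62) × 38.7 × e^(−0.366×0.8750) = 0.2259 × 38.7 × 0.7260 = 6.347 mg/L.

t_c ≈ 0.875 d; D_c ≈ 6.35 mg/L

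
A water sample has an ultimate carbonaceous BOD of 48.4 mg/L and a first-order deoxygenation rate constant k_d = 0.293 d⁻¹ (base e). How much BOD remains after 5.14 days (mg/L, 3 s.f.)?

L_t = L₀ e^(−k_d t) = 48.4 × e^(−0.293×5.14) = 48.4 × 0.2218 = 10.73 mg/L.

L ≈ 10.7 mg/L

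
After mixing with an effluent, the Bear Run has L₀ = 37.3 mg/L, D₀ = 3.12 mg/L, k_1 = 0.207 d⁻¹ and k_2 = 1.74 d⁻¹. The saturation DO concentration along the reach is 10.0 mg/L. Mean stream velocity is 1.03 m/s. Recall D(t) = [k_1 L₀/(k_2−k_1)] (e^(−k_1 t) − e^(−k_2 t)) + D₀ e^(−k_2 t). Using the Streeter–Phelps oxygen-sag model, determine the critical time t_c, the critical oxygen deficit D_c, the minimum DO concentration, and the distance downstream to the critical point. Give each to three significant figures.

t_c ≈ 0.758 d; D_c ≈ 3.79 mg/L; min DO ≈ 6.21 mg/L; x_c ≈ 67.5 km

With k_2/k_1 = 8.406 and 1 − D₀(k_2−k_1)/(k_1 L₀) = 0.3805,
t_c = ln(8.406 × 0.3805) / (1.74 − 0.207) = ln(3.199) / 1.533 = 1.163/1.533 = 0.7585 d.
L(t_c) = L₀ e^(−k_1 t_c) = 37.3 × 0.8547 = 31.88 mg/L, and at the critical point k_2 D_c = k_1 L, so D_c = (0.207/1.74) × 31.88 = 3.793 mg/L.
Minimum DO = C_s − D_c = 10.0 − 3.793 = 6.207 mg/L.
x_c = v t_c = 1.03 m/s × 0.7585 d × 86400 s/d = 67500 m ≈ 67.5 km.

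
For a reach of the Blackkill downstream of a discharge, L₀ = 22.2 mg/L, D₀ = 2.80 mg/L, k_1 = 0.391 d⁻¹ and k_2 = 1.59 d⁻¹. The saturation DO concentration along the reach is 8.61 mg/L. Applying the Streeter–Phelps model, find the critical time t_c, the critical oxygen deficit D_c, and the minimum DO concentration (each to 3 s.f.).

With k_2/k_1 = 4.066 and 1 − D₀(k_2−k_1)/(k_1 L₀) = 0.6132,
t_c = ln(4.066 × 0.6132) / (1.59 − 0.391) = ln(2.494) / 1.199 = 0.9138/1.199 = 0.7621 d.
D_c = (k_1/k_2) L₀ e^(−k_1 t_c) = (0.391/1.59) × 22.2 × e^(−0.391×0.7621) = 0.2459 × 22.2 × 0.7423 = 4.052 mg/L.
Minimum DO = C_s − D_c = 8.61 − 4.052 = 4.558 mg/L.

t_c ≈ 0.762 d; D_c ≈ 4.05 mg/L; min DO ≈ 4.56 mg/L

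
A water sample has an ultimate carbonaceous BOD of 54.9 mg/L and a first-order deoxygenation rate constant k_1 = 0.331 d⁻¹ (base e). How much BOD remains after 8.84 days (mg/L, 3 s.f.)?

L ≈ 2.94 mg/L

L_t = L₀ e^(−k_1 t) = 54.9 × e^(−0.331×8.84) = 54.9 × 0.05361 = 2.943 mg/L.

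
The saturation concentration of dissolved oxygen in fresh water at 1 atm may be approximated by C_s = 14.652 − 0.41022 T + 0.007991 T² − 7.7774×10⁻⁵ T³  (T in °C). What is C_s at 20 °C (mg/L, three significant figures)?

C_s = 14.652 − 0.41022×20 + 0.007991×20² − 7.7774×10⁻⁵×20³ = 9.022 mg/L.

C_s ≈ 9.02 mg/L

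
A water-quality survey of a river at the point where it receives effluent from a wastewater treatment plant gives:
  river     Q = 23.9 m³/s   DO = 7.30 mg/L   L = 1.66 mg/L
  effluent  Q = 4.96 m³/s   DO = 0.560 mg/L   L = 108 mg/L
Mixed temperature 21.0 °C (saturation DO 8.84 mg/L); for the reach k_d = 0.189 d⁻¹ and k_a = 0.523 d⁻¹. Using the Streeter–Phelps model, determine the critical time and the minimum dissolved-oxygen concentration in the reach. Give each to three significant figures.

Mixed DO = (23.9×7.30 + 4.96×0.560)/(23.9+4.96) = 177.2/28.86 = 6.142 mg/L.
Mixed L₀ = (23.9×1.66 + 4.96×108)/(28.86) = 575.4/28.86 = 19.94 mg/L.
Initial deficit D₀ = C_s − DO₀ = 8.84 − 6.142 = 2.698 mg/L.
t_c = (1/0.3340) ln[(0.523/0.189)(1 − 2.698×0.3340/(0.189×19.94))] = 2.994 × ln(2.105) = 2.229 d.
D_c = (0.189/0.523) × 19.94 × e^(−0.189×2.229) = 0.3614 × 19.94 × 0.6562 = 4.728 mg/L.
Minimum DO = 8.84 − 4.728 = 4.112 mg/L.

t_c ≈ 2.23 d; minimum DO ≈ 4.11 mg/L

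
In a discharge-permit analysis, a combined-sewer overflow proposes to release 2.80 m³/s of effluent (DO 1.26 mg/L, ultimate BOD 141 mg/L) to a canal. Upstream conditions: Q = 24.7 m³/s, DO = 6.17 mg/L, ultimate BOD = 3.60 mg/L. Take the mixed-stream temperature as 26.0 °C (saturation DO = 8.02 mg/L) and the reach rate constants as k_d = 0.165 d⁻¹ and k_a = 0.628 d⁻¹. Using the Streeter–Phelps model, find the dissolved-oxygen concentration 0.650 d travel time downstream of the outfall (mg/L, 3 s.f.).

DO ≈ 4.99 mg/L

Mixed DO = (24.7×6.17 + 2.80×1.26)/(24.7+2.80) = 155.9/27.50 = 5.670 mg/L.
Mixed L₀ = (24.7×3.60 + 2.80×141)/(27.50) = 483.7/27.50 = 17.59 mg/L.
Initial deficit D₀ = C_s − DO₀ = 8.02 − 5.670 = 2.350 mg/L.
D(0.650) = [0.165×17.59/(0.628−0.165)](e^(−0.165×0.650) − e^(−0.628×0.650)) + 2.350 e^(−0.628×0.650)
= 6.269 × (0.8983 − 0.6648) + 2.350 × 0.6648 = 3.026 mg/L.
DO = 8.02 − 3.026 = 4.994 mg/L.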